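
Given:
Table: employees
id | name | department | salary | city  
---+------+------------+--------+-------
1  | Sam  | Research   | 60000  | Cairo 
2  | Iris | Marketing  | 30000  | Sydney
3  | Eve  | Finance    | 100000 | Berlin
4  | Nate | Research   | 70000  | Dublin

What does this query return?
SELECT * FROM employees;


SELECT * returns all 4 rows with all columns

4 rows:
1, Sam, Research, 60000, Cairo
2, Iris, Marketing, 30000, Sydney
3, Eve, Finance, 100000, Berlin
4, Nate, Research, 70000, Dublin


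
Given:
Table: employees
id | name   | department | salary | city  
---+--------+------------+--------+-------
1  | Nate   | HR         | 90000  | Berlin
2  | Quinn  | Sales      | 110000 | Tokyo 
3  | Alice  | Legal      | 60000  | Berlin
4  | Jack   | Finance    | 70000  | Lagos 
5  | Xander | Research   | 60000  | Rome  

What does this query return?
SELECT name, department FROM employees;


Projecting columns: name, department

5 rows:
Nate, HR
Quinn, Sales
Alice, Legal
Jack, Finance
Xander, Research


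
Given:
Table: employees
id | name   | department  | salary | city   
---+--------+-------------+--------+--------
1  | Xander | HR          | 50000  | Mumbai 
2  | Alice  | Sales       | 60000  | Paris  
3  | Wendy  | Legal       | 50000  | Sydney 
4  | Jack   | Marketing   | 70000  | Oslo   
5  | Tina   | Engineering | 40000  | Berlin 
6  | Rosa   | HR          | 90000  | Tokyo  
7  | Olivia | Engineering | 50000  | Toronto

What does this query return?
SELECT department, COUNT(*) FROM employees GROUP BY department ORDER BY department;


Assigning each row to its department group:
  Xander -> HR
  Alice -> Sales
  Wendy -> Legal
  Jack -> Marketing
  Tina -> Engineering
  Rosa -> HR
  Olivia -> Engineering


5 groups:
Engineering, 2
HR, 2
Legal, 1
Marketing, 1
Sales, 1


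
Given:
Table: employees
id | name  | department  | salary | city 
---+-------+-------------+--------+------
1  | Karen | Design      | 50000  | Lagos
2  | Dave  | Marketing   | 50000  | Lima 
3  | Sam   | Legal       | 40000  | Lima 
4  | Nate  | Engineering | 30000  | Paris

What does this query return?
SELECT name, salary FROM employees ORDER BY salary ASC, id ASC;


Sorting by salary ASC, then id ASC for ties

4 rows:
Nate, 30000
Sam, 40000
Karen, 50000
Dave, 50000


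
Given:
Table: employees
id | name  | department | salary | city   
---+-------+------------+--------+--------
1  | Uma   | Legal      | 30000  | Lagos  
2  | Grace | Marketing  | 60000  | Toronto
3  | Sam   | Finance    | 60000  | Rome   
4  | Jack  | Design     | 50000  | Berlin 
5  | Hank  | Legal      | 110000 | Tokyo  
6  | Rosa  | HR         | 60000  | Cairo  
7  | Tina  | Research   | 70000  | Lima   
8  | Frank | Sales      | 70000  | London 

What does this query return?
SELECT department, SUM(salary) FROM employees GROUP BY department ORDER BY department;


Summing salary within each department:
  Design: 50000 = 50000
  Finance: 60000 = 60000
  HR: 60000 = 60000
  Legal: 30000 + 110000 = 140000
  Marketing: 60000 = 60000
  Research: 70000 = 70000
  Sales: 70000 = 70000


7 groups:
Design, 50000
Finance, 60000
HR, 60000
Legal, 140000
Marketing, 60000
Research, 70000
Sales, 70000


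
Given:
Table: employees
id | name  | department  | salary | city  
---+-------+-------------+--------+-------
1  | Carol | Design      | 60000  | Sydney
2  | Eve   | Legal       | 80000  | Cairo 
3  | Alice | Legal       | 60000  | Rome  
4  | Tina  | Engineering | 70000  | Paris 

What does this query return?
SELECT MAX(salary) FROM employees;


Salaries: 60000, 80000, 60000, 70000
MAX = 80000

80000


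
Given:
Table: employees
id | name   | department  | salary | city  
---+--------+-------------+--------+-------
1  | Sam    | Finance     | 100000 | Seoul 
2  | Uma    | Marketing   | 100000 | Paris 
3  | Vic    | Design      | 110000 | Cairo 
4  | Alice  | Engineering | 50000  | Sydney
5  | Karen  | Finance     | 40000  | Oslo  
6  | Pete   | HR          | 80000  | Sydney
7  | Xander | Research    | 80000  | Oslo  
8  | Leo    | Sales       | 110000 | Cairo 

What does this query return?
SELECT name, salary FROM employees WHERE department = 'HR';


Filtering: department = 'HR'
Matching rows: 1

1 rows:
Pete, 80000


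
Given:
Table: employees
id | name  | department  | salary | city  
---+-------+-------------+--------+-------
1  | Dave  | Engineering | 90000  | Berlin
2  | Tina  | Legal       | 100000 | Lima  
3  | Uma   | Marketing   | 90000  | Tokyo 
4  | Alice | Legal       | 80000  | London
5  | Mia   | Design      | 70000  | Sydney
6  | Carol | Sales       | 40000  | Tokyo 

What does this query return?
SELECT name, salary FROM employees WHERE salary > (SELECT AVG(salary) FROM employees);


Subquery: AVG(salary) = 78333.33
Filtering: salary > 78333.33
  Dave (90000) -> MATCH
  Tina (100000) -> MATCH
  Uma (90000) -> MATCH
  Alice (80000) -> MATCH


4 rows:
Dave, 90000
Tina, 100000
Uma, 90000
Alice, 80000


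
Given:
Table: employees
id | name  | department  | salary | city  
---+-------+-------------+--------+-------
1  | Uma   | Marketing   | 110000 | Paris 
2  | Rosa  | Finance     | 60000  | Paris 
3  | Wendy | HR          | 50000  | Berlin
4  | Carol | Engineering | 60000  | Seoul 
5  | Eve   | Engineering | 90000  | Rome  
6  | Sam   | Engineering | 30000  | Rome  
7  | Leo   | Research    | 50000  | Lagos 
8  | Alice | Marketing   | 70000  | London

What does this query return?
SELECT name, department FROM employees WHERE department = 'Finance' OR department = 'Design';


Filtering: department = 'Finance' OR 'Design'
Matching: 1 rows

1 rows:
Rosa, Finance


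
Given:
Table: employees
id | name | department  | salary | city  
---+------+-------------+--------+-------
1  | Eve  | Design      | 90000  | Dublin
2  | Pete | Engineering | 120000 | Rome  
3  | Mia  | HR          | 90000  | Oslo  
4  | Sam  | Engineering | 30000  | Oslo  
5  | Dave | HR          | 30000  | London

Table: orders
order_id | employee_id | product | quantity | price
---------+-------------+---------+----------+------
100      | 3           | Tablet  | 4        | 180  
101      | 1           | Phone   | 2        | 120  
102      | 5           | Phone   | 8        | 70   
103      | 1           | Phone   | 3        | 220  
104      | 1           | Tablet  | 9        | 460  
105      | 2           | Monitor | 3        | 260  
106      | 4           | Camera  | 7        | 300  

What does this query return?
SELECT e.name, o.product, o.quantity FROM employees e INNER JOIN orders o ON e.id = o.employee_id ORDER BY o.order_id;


Joining employees.id = orders.employee_id:
  employee Mia (id=3) -> order Tablet
  employee Eve (id=1) -> order Phone
  employee Dave (id=5) -> order Phone
  employee Eve (id=1) -> order Phone
  employee Eve (id=1) -> order Tablet
  employee Pete (id=2) -> order Monitor
  employee Sam (id=4) -> order Camera


7 rows:
Mia, Tablet, 4
Eve, Phone, 2
Dave, Phone, 8
Eve, Phone, 3
Eve, Tablet, 9
Pete, Monitor, 3
Sam, Camera, 7


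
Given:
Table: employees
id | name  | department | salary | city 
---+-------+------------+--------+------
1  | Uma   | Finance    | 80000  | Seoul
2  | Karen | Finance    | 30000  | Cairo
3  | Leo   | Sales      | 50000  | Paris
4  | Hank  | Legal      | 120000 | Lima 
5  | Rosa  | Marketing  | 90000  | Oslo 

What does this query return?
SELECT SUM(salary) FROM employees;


SUM(salary) = 80000 + 30000 + 50000 + 120000 + 90000 = 370000

370000


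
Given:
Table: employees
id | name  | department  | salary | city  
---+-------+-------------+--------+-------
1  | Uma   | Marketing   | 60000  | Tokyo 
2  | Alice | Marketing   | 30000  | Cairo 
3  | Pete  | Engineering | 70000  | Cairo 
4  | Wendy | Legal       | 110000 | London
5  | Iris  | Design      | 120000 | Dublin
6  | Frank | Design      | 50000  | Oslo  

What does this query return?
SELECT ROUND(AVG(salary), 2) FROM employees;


SUM(salary) = 440000
COUNT = 6
ROUND(AVG, 2) = ROUND(440000 / 6, 2) = 73333.33

73333.33


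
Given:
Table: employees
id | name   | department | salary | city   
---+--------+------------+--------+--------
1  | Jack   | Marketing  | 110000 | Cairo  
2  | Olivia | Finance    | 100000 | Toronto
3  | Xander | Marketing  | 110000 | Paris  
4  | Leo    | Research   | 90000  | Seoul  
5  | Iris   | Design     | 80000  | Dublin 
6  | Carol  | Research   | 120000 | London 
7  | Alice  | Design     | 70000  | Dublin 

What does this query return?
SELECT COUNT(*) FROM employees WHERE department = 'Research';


Counting rows where department = 'Research'
  Leo -> MATCH
  Carol -> MATCH


2


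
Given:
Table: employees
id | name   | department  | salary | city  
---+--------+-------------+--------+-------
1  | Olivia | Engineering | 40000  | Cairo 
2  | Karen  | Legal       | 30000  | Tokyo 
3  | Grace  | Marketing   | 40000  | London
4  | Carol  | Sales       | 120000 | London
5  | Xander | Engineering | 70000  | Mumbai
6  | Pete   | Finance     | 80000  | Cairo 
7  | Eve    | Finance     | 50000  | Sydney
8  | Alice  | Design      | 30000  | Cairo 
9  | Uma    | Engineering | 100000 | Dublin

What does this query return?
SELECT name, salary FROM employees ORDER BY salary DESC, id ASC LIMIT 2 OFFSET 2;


Sort by salary DESC (id ASC tiebreak), then skip 2 and take 2
Rows 3 through 4

2 rows:
Pete, 80000
Xander, 70000


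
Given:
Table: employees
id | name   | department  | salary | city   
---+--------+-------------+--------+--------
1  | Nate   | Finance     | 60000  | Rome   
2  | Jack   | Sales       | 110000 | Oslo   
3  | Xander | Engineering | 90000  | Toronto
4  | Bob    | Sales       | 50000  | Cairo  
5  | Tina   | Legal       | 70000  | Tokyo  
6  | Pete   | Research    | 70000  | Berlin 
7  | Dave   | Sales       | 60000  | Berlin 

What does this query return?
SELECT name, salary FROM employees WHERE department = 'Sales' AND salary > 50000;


Filtering: department = 'Sales' AND salary > 50000
Matching: 2 rows

2 rows:
Jack, 110000
Dave, 60000


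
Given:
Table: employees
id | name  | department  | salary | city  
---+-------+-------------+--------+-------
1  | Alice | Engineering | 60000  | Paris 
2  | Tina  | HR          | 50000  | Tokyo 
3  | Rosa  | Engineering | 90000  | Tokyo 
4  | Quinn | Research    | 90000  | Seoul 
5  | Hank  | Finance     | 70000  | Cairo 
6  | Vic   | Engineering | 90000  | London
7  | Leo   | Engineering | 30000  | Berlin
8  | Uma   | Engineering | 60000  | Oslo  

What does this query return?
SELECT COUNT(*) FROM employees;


COUNT(*) counts all rows

8


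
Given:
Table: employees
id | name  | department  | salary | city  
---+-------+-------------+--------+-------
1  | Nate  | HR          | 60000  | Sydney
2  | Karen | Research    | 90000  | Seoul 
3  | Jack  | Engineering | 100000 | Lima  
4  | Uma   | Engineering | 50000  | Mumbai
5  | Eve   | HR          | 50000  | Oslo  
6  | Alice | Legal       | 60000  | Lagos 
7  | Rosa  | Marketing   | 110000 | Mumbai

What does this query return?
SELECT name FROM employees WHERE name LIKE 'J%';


LIKE 'J%' matches names starting with 'J'
Matching: 1

1 rows:
Jack


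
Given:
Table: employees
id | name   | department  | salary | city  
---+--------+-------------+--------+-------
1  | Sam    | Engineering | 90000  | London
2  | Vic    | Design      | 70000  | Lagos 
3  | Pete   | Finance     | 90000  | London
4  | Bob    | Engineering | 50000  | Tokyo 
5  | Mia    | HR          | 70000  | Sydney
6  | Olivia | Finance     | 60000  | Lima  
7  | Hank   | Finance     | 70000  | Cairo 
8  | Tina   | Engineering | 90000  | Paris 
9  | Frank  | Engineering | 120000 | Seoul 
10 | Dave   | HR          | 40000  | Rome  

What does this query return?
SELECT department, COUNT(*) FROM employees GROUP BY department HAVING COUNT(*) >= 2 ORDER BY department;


Groups with count >= 2:
  Engineering: 4 -> PASS
  Finance: 3 -> PASS
  HR: 2 -> PASS
  Design: 1 -> filtered out


3 groups:
Engineering, 4
Finance, 3
HR, 2


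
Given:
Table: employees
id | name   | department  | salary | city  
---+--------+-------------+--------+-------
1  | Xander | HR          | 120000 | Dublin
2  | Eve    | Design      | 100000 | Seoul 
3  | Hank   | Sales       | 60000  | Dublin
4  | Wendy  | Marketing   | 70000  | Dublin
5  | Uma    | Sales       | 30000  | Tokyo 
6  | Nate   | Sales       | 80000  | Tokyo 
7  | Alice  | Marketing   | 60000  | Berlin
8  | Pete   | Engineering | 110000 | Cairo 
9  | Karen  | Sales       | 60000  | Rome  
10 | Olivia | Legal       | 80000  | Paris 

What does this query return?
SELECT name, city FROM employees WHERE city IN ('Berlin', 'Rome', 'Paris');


Filtering: city IN ('Berlin', 'Rome', 'Paris')
Matching: 3 rows

3 rows:
Alice, Berlin
Karen, Rome
Olivia, Paris


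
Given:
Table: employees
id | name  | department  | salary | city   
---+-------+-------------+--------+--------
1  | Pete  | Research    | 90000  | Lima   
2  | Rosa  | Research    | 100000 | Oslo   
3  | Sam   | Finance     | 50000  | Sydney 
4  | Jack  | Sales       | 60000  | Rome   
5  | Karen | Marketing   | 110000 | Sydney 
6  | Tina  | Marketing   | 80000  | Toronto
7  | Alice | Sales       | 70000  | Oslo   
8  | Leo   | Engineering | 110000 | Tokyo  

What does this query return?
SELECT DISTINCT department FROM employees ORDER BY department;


All 'department' values (row order): Research, Research, Finance, Sales, Marketing, Marketing, Sales, Engineering
Removing duplicates leaves 5 unique value(s).

5 values:
Engineering
Finance
Marketing
Research
Sales


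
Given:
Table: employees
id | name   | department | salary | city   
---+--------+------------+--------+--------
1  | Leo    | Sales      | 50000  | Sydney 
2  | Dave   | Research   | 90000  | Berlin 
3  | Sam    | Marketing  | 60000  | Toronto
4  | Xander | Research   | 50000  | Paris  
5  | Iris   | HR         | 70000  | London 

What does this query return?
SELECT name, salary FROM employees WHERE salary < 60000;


Filtering: salary < 60000
Matching: 2 rows

2 rows:
Leo, 50000
Xander, 50000


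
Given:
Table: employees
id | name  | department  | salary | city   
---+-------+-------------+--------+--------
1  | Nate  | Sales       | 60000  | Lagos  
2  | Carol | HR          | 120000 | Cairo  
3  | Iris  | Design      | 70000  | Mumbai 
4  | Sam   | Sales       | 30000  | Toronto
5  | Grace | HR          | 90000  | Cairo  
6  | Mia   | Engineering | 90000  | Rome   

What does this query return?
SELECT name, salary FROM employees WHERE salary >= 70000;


Filtering: salary >= 70000
Matching: 4 rows

4 rows:
Carol, 120000
Iris, 70000
Grace, 90000
Mia, 90000


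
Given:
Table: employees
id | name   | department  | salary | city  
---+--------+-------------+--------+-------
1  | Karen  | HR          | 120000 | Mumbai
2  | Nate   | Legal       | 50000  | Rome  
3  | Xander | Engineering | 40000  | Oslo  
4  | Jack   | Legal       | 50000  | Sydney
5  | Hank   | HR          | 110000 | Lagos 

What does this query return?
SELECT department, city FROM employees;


Projecting columns: department, city

5 rows:
HR, Mumbai
Legal, Rome
Engineering, Oslo
Legal, Sydney
HR, Lagos


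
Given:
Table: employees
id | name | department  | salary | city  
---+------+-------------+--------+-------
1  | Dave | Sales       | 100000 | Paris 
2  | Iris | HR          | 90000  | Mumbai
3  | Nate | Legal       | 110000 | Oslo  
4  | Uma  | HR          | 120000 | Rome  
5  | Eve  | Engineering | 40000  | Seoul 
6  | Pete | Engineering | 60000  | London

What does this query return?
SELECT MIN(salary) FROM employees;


Salaries: 100000, 90000, 110000, 120000, 40000, 60000
MIN = 40000

40000


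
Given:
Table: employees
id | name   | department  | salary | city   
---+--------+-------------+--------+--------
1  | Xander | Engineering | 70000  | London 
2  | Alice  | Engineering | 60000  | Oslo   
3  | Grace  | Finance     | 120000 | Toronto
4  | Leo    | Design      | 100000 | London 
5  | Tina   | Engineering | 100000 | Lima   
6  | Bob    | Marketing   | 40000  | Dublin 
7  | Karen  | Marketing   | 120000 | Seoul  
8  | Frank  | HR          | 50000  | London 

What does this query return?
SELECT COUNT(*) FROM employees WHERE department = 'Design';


Counting rows where department = 'Design'
  Leo -> MATCH


1


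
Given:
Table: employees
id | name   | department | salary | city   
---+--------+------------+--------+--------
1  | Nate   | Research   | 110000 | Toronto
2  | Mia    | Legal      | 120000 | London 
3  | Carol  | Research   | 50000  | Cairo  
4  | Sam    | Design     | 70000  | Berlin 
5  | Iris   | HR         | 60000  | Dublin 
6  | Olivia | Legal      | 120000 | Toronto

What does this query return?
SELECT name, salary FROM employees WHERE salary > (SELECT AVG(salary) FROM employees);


Subquery: AVG(salary) = 88333.33
Filtering: salary > 88333.33
  Nate (110000) -> MATCH
  Mia (120000) -> MATCH
  Olivia (120000) -> MATCH


3 rows:
Nate, 110000
Mia, 120000
Olivia, 120000


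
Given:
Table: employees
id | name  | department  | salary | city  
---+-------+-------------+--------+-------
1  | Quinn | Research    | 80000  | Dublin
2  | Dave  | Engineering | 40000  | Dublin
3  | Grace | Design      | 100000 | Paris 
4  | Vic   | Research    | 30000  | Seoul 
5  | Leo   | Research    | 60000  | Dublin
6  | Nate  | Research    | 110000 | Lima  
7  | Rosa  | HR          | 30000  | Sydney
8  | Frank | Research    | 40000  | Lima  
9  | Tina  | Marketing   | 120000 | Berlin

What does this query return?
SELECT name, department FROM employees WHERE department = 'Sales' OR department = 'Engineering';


Filtering: department = 'Sales' OR 'Engineering'
Matching: 1 rows

1 rows:
Dave, Engineering


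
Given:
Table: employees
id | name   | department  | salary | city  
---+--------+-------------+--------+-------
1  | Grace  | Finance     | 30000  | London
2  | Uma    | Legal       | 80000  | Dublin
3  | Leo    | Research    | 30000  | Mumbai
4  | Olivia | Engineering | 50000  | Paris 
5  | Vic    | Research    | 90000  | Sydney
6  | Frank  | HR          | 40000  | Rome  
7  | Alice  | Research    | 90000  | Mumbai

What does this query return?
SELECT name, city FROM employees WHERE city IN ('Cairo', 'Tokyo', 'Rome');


Filtering: city IN ('Cairo', 'Tokyo', 'Rome')
Matching: 1 rows

1 rows:
Frank, Rome


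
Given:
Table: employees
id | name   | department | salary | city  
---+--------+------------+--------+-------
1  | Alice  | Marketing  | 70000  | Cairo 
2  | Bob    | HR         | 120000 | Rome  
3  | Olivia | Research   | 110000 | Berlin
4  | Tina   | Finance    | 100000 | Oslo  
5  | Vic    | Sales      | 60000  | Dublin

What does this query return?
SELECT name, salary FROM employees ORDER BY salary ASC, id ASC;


Sorting by salary ASC, then id ASC for ties

5 rows:
Vic, 60000
Alice, 70000
Tina, 100000
Olivia, 110000
Bob, 120000


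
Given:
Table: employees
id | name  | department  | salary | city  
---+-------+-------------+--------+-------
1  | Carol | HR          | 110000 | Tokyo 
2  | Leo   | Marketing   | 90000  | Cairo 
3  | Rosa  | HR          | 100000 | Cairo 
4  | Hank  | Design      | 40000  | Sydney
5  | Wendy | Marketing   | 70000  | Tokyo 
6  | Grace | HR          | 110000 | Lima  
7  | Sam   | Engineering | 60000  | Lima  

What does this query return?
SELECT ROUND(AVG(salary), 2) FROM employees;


SUM(salary) = 580000
COUNT = 7
ROUND(AVG, 2) = ROUND(580000 / 7, 2) = 82857.14

82857.14


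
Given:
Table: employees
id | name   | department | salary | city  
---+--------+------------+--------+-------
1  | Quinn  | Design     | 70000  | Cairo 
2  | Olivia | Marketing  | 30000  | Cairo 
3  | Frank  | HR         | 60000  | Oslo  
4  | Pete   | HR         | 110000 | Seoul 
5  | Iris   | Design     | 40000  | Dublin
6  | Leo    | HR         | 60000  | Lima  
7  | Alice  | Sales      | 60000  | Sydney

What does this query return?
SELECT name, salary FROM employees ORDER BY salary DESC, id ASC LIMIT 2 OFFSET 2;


Sort by salary DESC (id ASC tiebreak), then skip 2 and take 2
Rows 3 through 4

2 rows:
Frank, 60000
Leo, 60000


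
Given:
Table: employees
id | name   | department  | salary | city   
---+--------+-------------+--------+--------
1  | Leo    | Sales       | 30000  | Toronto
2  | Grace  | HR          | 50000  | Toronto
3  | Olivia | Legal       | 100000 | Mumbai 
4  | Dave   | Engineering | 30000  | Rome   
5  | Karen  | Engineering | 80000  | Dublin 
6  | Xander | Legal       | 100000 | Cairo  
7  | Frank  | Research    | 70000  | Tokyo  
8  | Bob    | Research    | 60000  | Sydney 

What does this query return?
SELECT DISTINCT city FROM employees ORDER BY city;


All 'city' values (row order): Toronto, Toronto, Mumbai, Rome, Dublin, Cairo, Tokyo, Sydney
Removing duplicates leaves 7 unique value(s).

7 values:
Cairo
Dublin
Mumbai
Rome
Sydney
Tokyo
Toronto


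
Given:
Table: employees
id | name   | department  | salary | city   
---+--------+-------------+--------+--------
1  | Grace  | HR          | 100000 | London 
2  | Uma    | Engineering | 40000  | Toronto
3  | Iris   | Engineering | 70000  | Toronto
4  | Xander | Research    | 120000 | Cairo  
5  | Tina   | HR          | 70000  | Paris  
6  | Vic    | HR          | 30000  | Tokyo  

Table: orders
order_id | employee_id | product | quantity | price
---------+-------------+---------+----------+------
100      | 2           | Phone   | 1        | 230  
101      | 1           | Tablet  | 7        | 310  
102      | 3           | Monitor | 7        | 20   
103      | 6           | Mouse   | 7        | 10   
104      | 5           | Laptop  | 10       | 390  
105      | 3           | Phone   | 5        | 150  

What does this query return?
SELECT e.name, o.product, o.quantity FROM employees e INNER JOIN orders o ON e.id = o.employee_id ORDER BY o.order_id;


Joining employees.id = orders.employee_id:
  employee Uma (id=2) -> order Phone
  employee Grace (id=1) -> order Tablet
  employee Iris (id=3) -> order Monitor
  employee Vic (id=6) -> order Mouse
  employee Tina (id=5) -> order Laptop
  employee Iris (id=3) -> order Phone


6 rows:
Uma, Phone, 1
Grace, Tablet, 7
Iris, Monitor, 7
Vic, Mouse, 7
Tina, Laptop, 10
Iris, Phone, 5


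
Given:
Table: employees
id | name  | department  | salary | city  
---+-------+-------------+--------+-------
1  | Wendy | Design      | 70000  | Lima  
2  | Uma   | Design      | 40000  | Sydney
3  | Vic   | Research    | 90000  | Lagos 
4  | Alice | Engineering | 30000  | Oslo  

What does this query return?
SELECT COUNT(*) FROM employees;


COUNT(*) counts all rows

4


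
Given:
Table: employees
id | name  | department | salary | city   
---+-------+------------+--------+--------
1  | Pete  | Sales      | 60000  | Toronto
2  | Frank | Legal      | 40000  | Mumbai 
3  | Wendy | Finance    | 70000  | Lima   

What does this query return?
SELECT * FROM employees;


SELECT * returns all 3 rows with all columns

3 rows:
1, Pete, Sales, 60000, Toronto
2, Frank, Legal, 40000, Mumbai
3, Wendy, Finance, 70000, Lima


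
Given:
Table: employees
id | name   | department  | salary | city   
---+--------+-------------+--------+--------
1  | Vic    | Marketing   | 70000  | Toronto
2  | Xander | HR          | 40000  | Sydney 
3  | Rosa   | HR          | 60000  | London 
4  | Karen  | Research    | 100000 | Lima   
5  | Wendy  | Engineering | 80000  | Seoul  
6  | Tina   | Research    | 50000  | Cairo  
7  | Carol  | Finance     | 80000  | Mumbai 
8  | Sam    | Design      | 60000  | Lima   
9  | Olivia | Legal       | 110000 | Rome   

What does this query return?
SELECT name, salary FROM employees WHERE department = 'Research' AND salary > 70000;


Filtering: department = 'Research' AND salary > 70000
Matching: 1 rows

1 rows:
Karen, 100000


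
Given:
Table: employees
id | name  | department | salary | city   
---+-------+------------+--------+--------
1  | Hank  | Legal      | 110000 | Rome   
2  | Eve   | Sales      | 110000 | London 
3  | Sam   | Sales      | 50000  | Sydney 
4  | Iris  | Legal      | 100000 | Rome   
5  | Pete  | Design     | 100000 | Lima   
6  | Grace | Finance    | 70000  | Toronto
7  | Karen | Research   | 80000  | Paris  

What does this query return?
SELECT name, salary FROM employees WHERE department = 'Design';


Filtering: department = 'Design'
Matching rows: 1

1 rows:
Pete, 100000


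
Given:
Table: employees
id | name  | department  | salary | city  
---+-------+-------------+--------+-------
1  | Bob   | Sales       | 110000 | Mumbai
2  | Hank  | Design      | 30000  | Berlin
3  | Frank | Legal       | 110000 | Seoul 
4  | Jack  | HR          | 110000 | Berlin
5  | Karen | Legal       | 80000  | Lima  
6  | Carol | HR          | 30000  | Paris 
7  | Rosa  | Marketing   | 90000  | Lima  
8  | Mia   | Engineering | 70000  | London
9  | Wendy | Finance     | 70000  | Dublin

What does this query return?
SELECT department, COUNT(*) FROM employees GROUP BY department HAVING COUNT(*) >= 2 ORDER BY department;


Groups with count >= 2:
  HR: 2 -> PASS
  Legal: 2 -> PASS
  Design: 1 -> filtered out
  Engineering: 1 -> filtered out
  Finance: 1 -> filtered out
  Marketing: 1 -> filtered out
  Sales: 1 -> filtered out


2 groups:
HR, 2
Legal, 2


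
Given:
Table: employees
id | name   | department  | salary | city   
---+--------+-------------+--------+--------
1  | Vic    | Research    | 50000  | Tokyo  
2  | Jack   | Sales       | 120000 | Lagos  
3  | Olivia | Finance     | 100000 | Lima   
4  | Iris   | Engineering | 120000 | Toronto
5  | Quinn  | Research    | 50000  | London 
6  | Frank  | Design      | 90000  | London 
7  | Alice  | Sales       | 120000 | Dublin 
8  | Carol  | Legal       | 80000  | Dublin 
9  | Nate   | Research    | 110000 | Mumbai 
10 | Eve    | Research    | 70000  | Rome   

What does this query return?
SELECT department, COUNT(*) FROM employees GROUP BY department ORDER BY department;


Assigning each row to its department group:
  Vic -> Research
  Jack -> Sales
  Olivia -> Finance
  Iris -> Engineering
  Quinn -> Research
  Frank -> Design
  Alice -> Sales
  Carol -> Legal
  Nate -> Research
  Eve -> Research


6 groups:
Design, 1
Engineering, 1
Finance, 1
Legal, 1
Research, 4
Sales, 2


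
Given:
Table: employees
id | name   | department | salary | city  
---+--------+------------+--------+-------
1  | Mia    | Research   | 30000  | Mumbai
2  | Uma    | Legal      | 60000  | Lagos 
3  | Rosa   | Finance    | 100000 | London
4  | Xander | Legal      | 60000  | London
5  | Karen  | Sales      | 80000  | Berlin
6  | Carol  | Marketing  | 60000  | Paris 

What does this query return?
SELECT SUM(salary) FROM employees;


SUM(salary) = 30000 + 60000 + 100000 + 60000 + 80000 + 60000 = 390000

390000


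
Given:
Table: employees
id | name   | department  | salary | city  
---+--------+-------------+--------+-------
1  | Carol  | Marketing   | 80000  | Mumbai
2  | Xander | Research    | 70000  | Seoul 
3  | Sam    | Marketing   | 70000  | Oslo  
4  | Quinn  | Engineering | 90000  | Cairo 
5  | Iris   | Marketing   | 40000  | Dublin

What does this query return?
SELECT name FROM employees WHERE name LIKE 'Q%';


LIKE 'Q%' matches names starting with 'Q'
Matching: 1

1 rows:
Quinn


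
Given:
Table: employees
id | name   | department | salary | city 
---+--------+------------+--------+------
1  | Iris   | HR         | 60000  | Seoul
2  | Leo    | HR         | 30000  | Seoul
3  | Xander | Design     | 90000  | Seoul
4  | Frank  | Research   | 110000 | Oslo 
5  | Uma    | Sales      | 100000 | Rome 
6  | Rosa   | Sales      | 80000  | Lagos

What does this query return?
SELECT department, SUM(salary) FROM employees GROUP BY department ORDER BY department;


Summing salary within each department:
  Design: 90000 = 90000
  HR: 60000 + 30000 = 90000
  Research: 110000 = 110000
  Sales: 100000 + 80000 = 180000


4 groups:
Design, 90000
HR, 90000
Research, 110000
Sales, 180000


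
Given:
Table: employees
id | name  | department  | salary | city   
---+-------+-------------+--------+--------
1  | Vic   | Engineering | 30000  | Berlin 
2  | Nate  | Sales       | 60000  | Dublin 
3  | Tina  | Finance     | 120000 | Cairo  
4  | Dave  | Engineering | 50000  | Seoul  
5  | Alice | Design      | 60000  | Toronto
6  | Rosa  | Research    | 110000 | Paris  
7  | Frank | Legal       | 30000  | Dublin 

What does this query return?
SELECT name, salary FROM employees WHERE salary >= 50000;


Filtering: salary >= 50000
Matching: 5 rows

5 rows:
Nate, 60000
Tina, 120000
Dave, 50000
Alice, 60000
Rosa, 110000


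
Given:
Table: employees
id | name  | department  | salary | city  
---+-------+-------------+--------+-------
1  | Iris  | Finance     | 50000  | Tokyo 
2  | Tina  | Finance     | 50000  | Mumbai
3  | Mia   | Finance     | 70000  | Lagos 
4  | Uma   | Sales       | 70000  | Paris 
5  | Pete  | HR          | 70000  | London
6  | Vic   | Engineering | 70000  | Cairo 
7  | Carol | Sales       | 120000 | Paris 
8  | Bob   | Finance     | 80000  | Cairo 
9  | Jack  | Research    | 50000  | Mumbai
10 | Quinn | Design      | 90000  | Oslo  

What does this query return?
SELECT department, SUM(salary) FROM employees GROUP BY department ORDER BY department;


Summing salary within each department:
  Design: 90000 = 90000
  Engineering: 70000 = 70000
  Finance: 50000 + 50000 + 70000 + 80000 = 250000
  HR: 70000 = 70000
  Research: 50000 = 50000
  Sales: 70000 + 120000 = 190000


6 groups:
Design, 90000
Engineering, 70000
Finance, 250000
HR, 70000
Research, 50000
Sales, 190000


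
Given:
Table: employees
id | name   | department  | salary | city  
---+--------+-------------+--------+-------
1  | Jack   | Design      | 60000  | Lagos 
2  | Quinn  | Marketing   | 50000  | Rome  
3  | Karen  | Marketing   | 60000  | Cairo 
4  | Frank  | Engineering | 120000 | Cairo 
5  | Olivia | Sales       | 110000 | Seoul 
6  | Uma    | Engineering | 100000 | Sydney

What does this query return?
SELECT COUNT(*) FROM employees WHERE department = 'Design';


Counting rows where department = 'Design'
  Jack -> MATCH


1


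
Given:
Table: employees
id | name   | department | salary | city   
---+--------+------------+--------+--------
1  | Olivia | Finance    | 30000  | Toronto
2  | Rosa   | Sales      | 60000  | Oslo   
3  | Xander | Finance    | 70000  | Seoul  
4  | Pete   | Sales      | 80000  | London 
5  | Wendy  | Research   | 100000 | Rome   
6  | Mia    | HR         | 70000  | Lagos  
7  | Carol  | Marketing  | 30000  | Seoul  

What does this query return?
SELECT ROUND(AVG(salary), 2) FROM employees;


SUM(salary) = 440000
COUNT = 7
ROUND(AVG, 2) = ROUND(440000 / 7, 2) = 62857.14

62857.14


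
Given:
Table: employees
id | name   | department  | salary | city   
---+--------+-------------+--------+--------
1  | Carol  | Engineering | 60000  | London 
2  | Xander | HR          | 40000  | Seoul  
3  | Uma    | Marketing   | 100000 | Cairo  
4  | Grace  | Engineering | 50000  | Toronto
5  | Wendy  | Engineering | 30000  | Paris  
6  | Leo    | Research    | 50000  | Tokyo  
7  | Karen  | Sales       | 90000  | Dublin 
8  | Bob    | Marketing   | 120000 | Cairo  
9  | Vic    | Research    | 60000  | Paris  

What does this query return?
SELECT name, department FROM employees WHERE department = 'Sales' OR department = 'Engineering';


Filtering: department = 'Sales' OR 'Engineering'
Matching: 4 rows

4 rows:
Carol, Engineering
Grace, Engineering
Wendy, Engineering
Karen, Sales


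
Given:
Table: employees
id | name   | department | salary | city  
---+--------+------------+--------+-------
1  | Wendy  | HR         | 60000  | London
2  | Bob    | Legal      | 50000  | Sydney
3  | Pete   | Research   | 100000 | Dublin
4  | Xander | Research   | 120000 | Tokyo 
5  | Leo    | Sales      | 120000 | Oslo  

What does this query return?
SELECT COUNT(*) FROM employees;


COUNT(*) counts all rows

5


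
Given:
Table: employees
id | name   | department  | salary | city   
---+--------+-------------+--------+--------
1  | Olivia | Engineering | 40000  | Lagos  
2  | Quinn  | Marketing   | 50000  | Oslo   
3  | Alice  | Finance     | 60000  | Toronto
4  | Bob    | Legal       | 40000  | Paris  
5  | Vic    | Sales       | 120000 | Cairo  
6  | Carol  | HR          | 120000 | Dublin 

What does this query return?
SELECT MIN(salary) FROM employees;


Salaries: 40000, 50000, 60000, 40000, 120000, 120000
MIN = 40000

40000


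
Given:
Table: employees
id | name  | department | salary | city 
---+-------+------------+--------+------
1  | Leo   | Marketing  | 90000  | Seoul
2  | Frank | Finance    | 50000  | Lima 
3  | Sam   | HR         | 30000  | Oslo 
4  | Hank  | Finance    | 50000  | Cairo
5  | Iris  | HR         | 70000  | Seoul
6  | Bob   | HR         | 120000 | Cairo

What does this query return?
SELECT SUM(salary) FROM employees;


SUM(salary) = 90000 + 50000 + 30000 + 50000 + 70000 + 120000 = 410000

410000


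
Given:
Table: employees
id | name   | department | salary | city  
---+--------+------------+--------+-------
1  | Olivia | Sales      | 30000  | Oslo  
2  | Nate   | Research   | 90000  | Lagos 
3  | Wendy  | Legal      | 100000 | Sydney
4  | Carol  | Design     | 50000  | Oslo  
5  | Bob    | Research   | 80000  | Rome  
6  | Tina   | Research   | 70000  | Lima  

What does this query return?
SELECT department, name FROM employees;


Projecting columns: department, name

6 rows:
Sales, Olivia
Research, Nate
Legal, Wendy
Design, Carol
Research, Bob
Research, Tina


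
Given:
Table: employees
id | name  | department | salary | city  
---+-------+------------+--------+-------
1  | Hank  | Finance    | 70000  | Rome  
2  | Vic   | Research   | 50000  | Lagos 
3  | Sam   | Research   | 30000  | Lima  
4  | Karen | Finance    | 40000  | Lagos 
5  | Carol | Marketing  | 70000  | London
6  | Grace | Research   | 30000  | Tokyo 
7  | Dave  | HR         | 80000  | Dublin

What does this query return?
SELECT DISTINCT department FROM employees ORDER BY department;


All 'department' values (row order): Finance, Research, Research, Finance, Marketing, Research, HR
Removing duplicates leaves 4 unique value(s).

4 values:
Finance
HR
Marketing
Research


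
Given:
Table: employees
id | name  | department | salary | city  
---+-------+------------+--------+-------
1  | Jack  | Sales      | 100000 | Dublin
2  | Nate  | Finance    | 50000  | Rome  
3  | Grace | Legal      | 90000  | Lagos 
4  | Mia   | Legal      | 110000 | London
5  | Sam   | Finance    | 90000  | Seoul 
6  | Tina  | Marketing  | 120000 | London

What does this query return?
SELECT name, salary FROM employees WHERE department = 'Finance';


Filtering: department = 'Finance'
Matching rows: 2

2 rows:
Nate, 50000
Sam, 90000


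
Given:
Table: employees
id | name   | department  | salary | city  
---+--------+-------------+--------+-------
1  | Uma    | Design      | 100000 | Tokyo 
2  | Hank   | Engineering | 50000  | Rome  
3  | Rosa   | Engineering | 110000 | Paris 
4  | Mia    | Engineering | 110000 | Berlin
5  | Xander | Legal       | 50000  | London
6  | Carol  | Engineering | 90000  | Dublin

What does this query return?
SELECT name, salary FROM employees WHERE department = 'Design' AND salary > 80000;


Filtering: department = 'Design' AND salary > 80000
Matching: 1 rows

1 rows:
Uma, 100000


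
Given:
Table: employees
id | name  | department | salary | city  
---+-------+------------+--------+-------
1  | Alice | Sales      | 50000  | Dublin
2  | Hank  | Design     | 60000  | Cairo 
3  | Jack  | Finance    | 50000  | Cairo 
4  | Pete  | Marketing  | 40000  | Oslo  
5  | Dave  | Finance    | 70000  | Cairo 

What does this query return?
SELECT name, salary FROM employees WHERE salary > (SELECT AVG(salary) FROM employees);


Subquery: AVG(salary) = 54000.0
Filtering: salary > 54000.0
  Hank (60000) -> MATCH
  Dave (70000) -> MATCH


2 rows:
Hank, 60000
Dave, 70000


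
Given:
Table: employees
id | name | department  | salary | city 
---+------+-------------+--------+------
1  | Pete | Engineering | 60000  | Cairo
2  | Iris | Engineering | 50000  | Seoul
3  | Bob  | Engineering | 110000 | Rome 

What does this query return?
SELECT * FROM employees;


SELECT * returns all 3 rows with all columns

3 rows:
1, Pete, Engineering, 60000, Cairo
2, Iris, Engineering, 50000, Seoul
3, Bob, Engineering, 110000, Rome


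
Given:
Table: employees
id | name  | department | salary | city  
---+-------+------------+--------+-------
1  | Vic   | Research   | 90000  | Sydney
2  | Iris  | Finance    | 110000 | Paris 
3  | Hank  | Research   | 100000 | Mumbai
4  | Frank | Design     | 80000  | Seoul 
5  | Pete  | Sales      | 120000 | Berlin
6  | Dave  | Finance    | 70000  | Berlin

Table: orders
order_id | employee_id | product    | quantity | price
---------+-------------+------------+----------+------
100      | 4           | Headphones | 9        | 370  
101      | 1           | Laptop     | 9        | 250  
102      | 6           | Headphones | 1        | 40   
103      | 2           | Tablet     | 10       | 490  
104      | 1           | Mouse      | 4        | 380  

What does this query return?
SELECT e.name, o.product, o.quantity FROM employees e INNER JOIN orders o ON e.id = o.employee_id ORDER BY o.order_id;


Joining employees.id = orders.employee_id:
  employee Frank (id=4) -> order Headphones
  employee Vic (id=1) -> order Laptop
  employee Dave (id=6) -> order Headphones
  employee Iris (id=2) -> order Tablet
  employee Vic (id=1) -> order Mouse


5 rows:
Frank, Headphones, 9
Vic, Laptop, 9
Dave, Headphones, 1
Iris, Tablet, 10
Vic, Mouse, 4


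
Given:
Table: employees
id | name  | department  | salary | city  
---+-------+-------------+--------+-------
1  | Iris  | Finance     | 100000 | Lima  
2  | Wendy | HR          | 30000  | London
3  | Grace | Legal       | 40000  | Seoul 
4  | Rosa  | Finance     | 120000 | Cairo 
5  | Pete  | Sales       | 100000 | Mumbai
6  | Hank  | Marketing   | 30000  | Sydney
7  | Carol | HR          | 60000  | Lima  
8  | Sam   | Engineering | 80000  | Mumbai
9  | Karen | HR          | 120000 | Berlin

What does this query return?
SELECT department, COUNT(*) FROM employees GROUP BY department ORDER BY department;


Assigning each row to its department group:
  Iris -> Finance
  Wendy -> HR
  Grace -> Legal
  Rosa -> Finance
  Pete -> Sales
  Hank -> Marketing
  Carol -> HR
  Sam -> Engineering
  Karen -> HR


6 groups:
Engineering, 1
Finance, 2
HR, 3
Legal, 1
Marketing, 1
Sales, 1


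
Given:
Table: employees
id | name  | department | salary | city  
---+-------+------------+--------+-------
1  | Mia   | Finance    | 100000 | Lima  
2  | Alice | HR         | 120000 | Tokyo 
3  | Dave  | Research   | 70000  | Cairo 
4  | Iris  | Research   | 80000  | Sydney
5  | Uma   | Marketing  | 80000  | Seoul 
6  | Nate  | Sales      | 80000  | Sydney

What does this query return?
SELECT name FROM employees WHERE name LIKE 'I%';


LIKE 'I%' matches names starting with 'I'
Matching: 1

1 rows:
Iris


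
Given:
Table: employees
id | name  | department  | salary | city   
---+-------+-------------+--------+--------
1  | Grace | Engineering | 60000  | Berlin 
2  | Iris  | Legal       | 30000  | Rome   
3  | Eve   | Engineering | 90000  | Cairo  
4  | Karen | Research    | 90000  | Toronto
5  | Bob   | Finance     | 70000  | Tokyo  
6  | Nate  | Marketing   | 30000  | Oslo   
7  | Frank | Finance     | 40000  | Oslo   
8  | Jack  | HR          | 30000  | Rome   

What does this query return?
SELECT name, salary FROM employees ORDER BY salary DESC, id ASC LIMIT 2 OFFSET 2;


Sort by salary DESC (id ASC tiebreak), then skip 2 and take 2
Rows 3 through 4

2 rows:
Bob, 70000
Grace, 60000


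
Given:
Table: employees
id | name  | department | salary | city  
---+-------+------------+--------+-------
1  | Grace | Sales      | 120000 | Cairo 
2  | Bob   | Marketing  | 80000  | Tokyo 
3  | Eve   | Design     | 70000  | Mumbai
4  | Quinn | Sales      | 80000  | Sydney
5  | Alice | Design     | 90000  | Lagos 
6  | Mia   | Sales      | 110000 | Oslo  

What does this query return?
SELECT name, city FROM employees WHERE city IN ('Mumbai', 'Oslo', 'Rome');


Filtering: city IN ('Mumbai', 'Oslo', 'Rome')
Matching: 2 rows

2 rows:
Eve, Mumbai
Mia, Oslo
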